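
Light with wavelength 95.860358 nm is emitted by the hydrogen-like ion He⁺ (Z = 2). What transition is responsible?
n = 9 → n = 2

First, find the photon energy from the wavelength (hc = 1239.84 eV·nm):
E = hc/λ = 1239.84 eV·nm / 95.860358 nm = 12.933814 eV

The energy levels of He⁺ satisfy E_n = -13.6057 × 2² / n² eV, so an emission n_i → n_f releases
ΔE = 13.6057 × 2² × (1/n_f² − 1/n_i²) eV.

Setting ΔE equal to the photon energy:
1/n_f² − 1/n_i² = 12.933814 / (13.6057 × 2²) = 0.23765433

Since 1/n_i² must be positive, we need 1/n_f² > 0.23765433, i.e. n_f ≤ 2. For each allowed n_f, solve n_i = (1/n_f² − 0.23765433)^(−1/2) and check whether it is a whole number:
  n_f = 1: 1/n_i² = 1.00000000 − 0.23765433 = 0.76234567 → n_i = 1.145  (not an integer) ✗
  n_f = 2: 1/n_i² = 0.25000000 − 0.23765433 = 0.01234567 → n_i = 9.000  → integer, n_i = 9 ✓

Only n_f = 2 gives an integer upper level, n_i = 9.

The transition is from n = 9 to n = 2 (emission).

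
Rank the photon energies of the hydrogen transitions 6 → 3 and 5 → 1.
5 → 1

Calculate the energy for each transition:

Transition 6 → 3:
ΔE₁ = |E_3 - E_6| = |-13.6057/3² - (-13.6057/6²)|
ΔE₁ = |-1.51174444 - (-0.37793611)| = 1.13381 eV

Transition 5 → 1:
ΔE₂ = |E_1 - E_5| = |-13.6057/1² - (-13.6057/5²)|
ΔE₂ = |-13.60570000 - (-0.54422800)| = 13.06147 eV

Since 13.06147 eV > 1.13381 eV, the transition 5 → 1 emits the more energetic photon.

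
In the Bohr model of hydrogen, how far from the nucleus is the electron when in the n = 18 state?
17.145342 nm (or 171.453416 Å)

The Bohr radius formula is:
r_n = n² a₀ / Z

where a₀ = 0.052917721 nm is the Bohr radius.

For H (Z = 1) at n = 18:
r_18 = 18² × 0.052917721 nm / 1
r_18 = 324 × 0.052917721 nm / 1
r_18 = 17.1453416 nm / 1
r_18 = 17.145342 nm

The electron orbits at approximately 17.145342 nm from the nucleus.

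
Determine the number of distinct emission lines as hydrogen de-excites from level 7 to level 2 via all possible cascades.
15

The electron can occupy levels n = 2, 3, ..., 7 during de-excitation — that is m = 7 - 2 + 1 = 6 distinct levels.

The number of distinct spectral lines equals the number of ways to choose 2 of these m levels (each pair gives one possible emission transition):

Number of lines = m(m-1)/2 = 6×5/2 = 15

These correspond to all possible transitions between the 6 levels:
7 → 6, 7 → 5, 7 → 4, 7 → 3, 7 → 2, 6 → 5, 6 → 4, 6 → 3...

Each transition produces a photon with a unique energy (and thus wavelength). This count does not depend on Z.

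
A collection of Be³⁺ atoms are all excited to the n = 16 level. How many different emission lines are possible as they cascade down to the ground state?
120

The electron can occupy levels n = 1, 2, ..., 16 during de-excitation — that is m = 16 - 1 + 1 = 16 distinct levels.

The number of distinct spectral lines equals the number of ways to choose 2 of these m levels (each pair gives one possible emission transition):

Number of lines = m(m-1)/2 = 16×15/2 = 120

These correspond to all possible transitions between the 16 levels:
16 → 15, 16 → 14, 16 → 13, 16 → 12, 16 → 11, 16 → 10, 16 → 9, 16 → 8...

Each transition produces a photon with a unique energy (and thus wavelength). This count does not depend on Z.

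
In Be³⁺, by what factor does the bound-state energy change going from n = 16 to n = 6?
7.1111

Using E_n = -13.6057 Z² / n² eV with Z = 4:

E_6 = -13.6057 × 4² / 6² = -217.6912 / 36 = -6.0469777778 eV
E_16 = -13.6057 × 4² / 16² = -217.6912 / 256 = -0.8503562500 eV

The ratio is:
E_6/E_16 = (-6.0469777778) / (-0.8503562500)
E_6/E_16 = (-217.6912/36) / (-217.6912/256)
E_6/E_16 = 256/36
E_6/E_16 = 7.1111
(Note: the Z² factors cancel in the ratio.)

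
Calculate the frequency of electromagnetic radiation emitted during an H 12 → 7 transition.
4.43e+13 Hz

First, find the transition energy:
E_12 = -13.6057 / 12² = -0.094484 eV
E_7 = -13.6057 / 7² = -0.277667 eV
|ΔE| = |E_7 - E_12| = 0.183183 eV

Convert to Joules: E = 0.183183 eV × (1.602177 × 10⁻¹⁹ J/eV) = 2.9349e-20 J

Using E = hf:
f = E/h = 2.9349e-20 J / (6.62607 × 10⁻³⁴ J·s)
f = 4.43e+13 Hz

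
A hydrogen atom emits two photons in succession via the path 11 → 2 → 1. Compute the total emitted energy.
13.493256 eV

The energy levels of hydrogen are E_n = -13.6057 / n² eV.

First transition (11 → 2):
ΔE₁ = |E_2 - E_11|
ΔE₁ = |-3.401425000000 - (-0.112443801653)| = 3.288981198 eV

Second transition (2 → 1):
ΔE₂ = |E_1 - E_2|
ΔE₂ = |-13.605700000000 - (-3.401425000000)| = 10.204275000 eV

Total energy released:
E_total = ΔE₁ + ΔE₂ = 3.288981198 + 10.204275000 = 13.493256 eV

Note: This equals the direct transition 11 → 1: 13.493256 eV ✓
Energy is conserved regardless of the path taken.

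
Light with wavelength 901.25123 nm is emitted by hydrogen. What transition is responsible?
n = 10 → n = 3

First, find the photon energy from the wavelength (hc = 1239.84 eV·nm):
E = hc/λ = 1239.84 eV·nm / 901.25123 nm = 1.3756874 eV

The energy levels of hydrogen satisfy E_n = -13.6057 / n² eV, so an emission n_i → n_f releases
ΔE = 13.6057 × (1/n_f² − 1/n_i²) eV.

Setting ΔE equal to the photon energy:
1/n_f² − 1/n_i² = 1.3756874 / 13.6057 = 0.10111111

Since 1/n_i² must be positive, we need 1/n_f² > 0.10111111, i.e. n_f ≤ 3. For each allowed n_f, solve n_i = (1/n_f² − 0.10111111)^(−1/2) and check whether it is a whole number:
  n_f = 1: 1/n_i² = 1.00000000 − 0.10111111 = 0.89888889 → n_i = 1.055  (not an integer) ✗
  n_f = 2: 1/n_i² = 0.25000000 − 0.10111111 = 0.14888889 → n_i = 2.592  (not an integer) ✗
  n_f = 3: 1/n_i² = 0.11111111 − 0.10111111 = 0.01000000 → n_i = 10.000  → integer, n_i = 10 ✓

Only n_f = 3 gives an integer upper level, n_i = 10.

The transition is from n = 10 to n = 3 (emission).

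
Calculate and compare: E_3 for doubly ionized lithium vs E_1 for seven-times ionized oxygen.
O⁷⁺ at n = 1 (E = -870.7648 eV)

Using E_n = -13.6057 Z² / n² eV:

Li²⁺ (Z = 3) at n = 3:
E = -13.6057 × 3² / 3² = -13.6057 × 9 / 9 = -13.6057000 eV

O⁷⁺ (Z = 8) at n = 1:
E = -13.6057 × 8² / 1² = -13.6057 × 64 / 1 = -870.7648000 eV

Since -870.7648000 eV < -13.6057000 eV,
O⁷⁺ at n = 1 is more tightly bound (requires more energy to ionize).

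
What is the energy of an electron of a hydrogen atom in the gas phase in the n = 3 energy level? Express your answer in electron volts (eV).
-1.511744 eV

The energy levels of a hydrogen-like atom are given by:
E_n = -13.6057 eV / n²

For n = 3:
E_3 = -13.6057 eV / 3²
E_3 = -13.6057 eV / 9
E_3 = -1.511744 eV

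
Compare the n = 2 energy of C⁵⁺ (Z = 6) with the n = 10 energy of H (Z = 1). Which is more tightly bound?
C⁵⁺ at n = 2 (E = -122.451300 eV)

Using E_n = -13.6057 Z² / n² eV:

C⁵⁺ (Z = 6) at n = 2:
E = -13.6057 × 6² / 2² = -13.6057 × 36 / 4 = -122.451300000 eV

H (Z = 1) at n = 10:
E = -13.6057 × 1² / 10² = -13.6057 × 1 / 100 = -0.136057000 eV

Since -122.451300000 eV < -0.136057000 eV,
C⁵⁺ at n = 2 is more tightly bound (requires more energy to ionize).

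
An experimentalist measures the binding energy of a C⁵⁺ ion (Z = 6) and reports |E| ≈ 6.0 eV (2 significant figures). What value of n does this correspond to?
n = 9

The exact energy levels follow E_n = -13.6057 Z² / n² eV with Z = 6.

The measured value (-6.0 eV) is reported to only 2 significant figures, so we must test candidate n values and see which one matches to that precision.

Candidate energies:
  n = 7:  E = -13.6057 × 6² / 7² = -9.99602 eV
  n = 8:  E = -13.6057 × 6² / 8² = -7.65321 eV
  n = 9:  E = -13.6057 × 6² / 9² = -6.04698 eV  ← matches
  n = 10:  E = -13.6057 × 6² / 10² = -4.89805 eV
  n = 11:  E = -13.6057 × 6² / 11² = -4.04798 eV

Checking against the measurement of -6.0 eV (2 sig figs), only n = 9 agrees:
E_9 = -6.04698 eV, which rounds to -6.0 eV ✓

Therefore n = 9.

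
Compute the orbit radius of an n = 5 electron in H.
1.32294 nm (or 13.22943 Å)

The Bohr radius formula is:
r_n = n² a₀ / Z

where a₀ = 0.05291772 nm is the Bohr radius.

For H (Z = 1) at n = 5:
r_5 = 5² × 0.05291772 nm / 1
r_5 = 25 × 0.05291772 nm / 1
r_5 = 1.322943 nm / 1
r_5 = 1.32294 nm

The electron orbits at approximately 1.32294 nm from the nucleus.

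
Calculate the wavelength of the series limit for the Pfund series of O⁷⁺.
35.5963 nm

The series limit corresponds to the transition from n = ∞ to n = 5.
This is the highest energy (shortest wavelength) transition in the Pfund series.

E_∞ = 0 eV
E_5 = -13.6057 × 8² / 5² = -34.830592 eV

Energy at series limit:
ΔE = E_∞ - E_5 = 0 - (-34.830592) = 34.830592 eV
λ = hc/E = 1239.84 eV·nm / 34.830592 eV = 35.5963 nm

This energy equals the ionization energy from the n = 5 state of O⁷⁺.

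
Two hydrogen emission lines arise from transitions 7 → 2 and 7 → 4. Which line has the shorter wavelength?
7 → 2

Calculate the energy for each transition:

Transition 7 → 2:
ΔE₁ = |E_2 - E_7| = |-13.6057/2² - (-13.6057/7²)|
ΔE₁ = |-3.4014250000 - (-0.2776673469)| = 3.1237577 eV

Transition 7 → 4:
ΔE₂ = |E_4 - E_7| = |-13.6057/4² - (-13.6057/7²)|
ΔE₂ = |-0.8503562500 - (-0.2776673469)| = 0.5726889 eV

Since 3.1237577 eV > 0.5726889 eV, the transition 7 → 2 emits the more energetic photon.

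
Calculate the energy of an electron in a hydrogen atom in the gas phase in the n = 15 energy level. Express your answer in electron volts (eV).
-0.060470 eV

The energy levels of a hydrogen-like atom are given by:
E_n = -13.6057 eV / n²

For n = 15:
E_15 = -13.6057 eV / 15²
E_15 = -13.6057 eV / 225
E_15 = -0.060470 eV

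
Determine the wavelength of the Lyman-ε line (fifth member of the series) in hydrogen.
93.730 nm

The lines of a series are numbered from the longest wavelength (smallest ΔE) outward; the fifth line is the transition from n = n_f + 5 to n_f.
The Lyman series has all transitions ending at n_f = 1.

For H, the fifth line (ε-line) is the jump from n = 6 to n = 1:
E_6 = -13.6057 / 6² = -0.37794 eV
E_1 = -13.6057 / 1² = -13.60570 eV
ΔE = E_6 - E_1 = 13.22776 eV

λ = hc/E = 1239.84 eV·nm / 13.22776 eV
λ = 93.730 nm

This is the ε-line of the Lyman series in H.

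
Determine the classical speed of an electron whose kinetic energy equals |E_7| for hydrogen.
3.125e+05 m/s (or 0.10425% of c)

The binding energy at n = 7 for hydrogen is:
E_7 = -13.6057/7² = -0.2776673 eV
|E_7| = 0.2776673 eV

Convert to Joules:
KE = 0.2776673 eV × (1.602177 × 10⁻¹⁹ J/eV) = 4.44872e-20 J

Using KE = ½mv²:
v = √(2·KE/m_e)
v = √(2 × 4.44872e-20 J / 9.10938 × 10⁻³¹ kg)
v = 3.125e+05 m/s

This is approximately 0.10425% the speed of light.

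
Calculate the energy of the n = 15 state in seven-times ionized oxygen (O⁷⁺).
-3.8701 eV

For hydrogen-like ions, the energy levels scale with Z²:
E_n = -13.6057 Z² / n² eV

For O⁷⁺ (Z = 8) at n = 15:
E_15 = -13.6057 × 8² / 15²
E_15 = -13.6057 × 64 / 225
E_15 = -870.7648 / 225
E_15 = -3.8701 eV

The energy is 64 times more negative than hydrogen at the same n due to the stronger nuclear charge.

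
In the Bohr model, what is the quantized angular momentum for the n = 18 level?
1.89823e-33 J·s (or 18ℏ)

In the Bohr model, angular momentum is quantized:
L = nℏ

where ℏ = h/(2π) = 1.0545718e-34 J·s

For n = 18:
L = 18 × 1.0545718e-34 J·s
L = 1.89823e-33 J·s

This can also be written as L = 18ℏ.
The angular momentum is an integer multiple of the reduced Planck constant.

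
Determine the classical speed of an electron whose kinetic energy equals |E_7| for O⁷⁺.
2.50022e+06 m/s (or 0.833984% of c)

The binding energy at n = 7 for O⁷⁺ is:
E_7 = -13.6057 × 8²/7² = -17.77071020 eV
|E_7| = 17.77071020 eV

Convert to Joules:
KE = 17.77071020 eV × (1.602177 × 10⁻¹⁹ J/eV) = 2.8471823e-18 J

Using KE = ½mv²:
v = √(2·KE/m_e)
v = √(2 × 2.8471823e-18 J / 9.10938 × 10⁻³¹ kg)
v = 2.50022e+06 m/s

This is approximately 0.833984% the speed of light.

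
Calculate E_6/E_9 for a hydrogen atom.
2.250000

Using E_n = -13.6057 Z² / n² eV with Z = 1:

E_6 = -13.6057 / 6² = -13.6057 / 36 = -0.377936111111 eV
E_9 = -13.6057 / 9² = -13.6057 / 81 = -0.167971604938 eV

The ratio is:
E_6/E_9 = (-0.377936111111) / (-0.167971604938)
E_6/E_9 = (-13.6057/36) / (-13.6057/81)
E_6/E_9 = 81/36
E_6/E_9 = 2.250000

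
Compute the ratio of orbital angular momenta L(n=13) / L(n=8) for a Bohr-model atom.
1.62500

In the Bohr model, L_n = nℏ, so the ratio is purely the ratio of quantum numbers:

L_13/L_8 = 13ℏ / 8ℏ = 13/8 = 1.62500

The angular momentum scales linearly with n.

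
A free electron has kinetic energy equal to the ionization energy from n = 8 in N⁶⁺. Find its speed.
1.9142e+06 m/s (or 0.64% of c)

The binding energy at n = 8 for N⁶⁺ is:
E_8 = -13.6057 × 7²/8² = -10.416864 eV
|E_8| = 10.416864 eV

Convert to Joules:
KE = 10.416864 eV × (1.602177 × 10⁻¹⁹ J/eV) = 1.668966e-18 J

Using KE = ½mv²:
v = √(2·KE/m_e)
v = √(2 × 1.668966e-18 J / 9.10938 × 10⁻³¹ kg)
v = 1.9142e+06 m/s

This is approximately 0.64% the speed of light.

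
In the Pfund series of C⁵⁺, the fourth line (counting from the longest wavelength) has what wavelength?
91.5333 nm

The lines of a series are numbered from the longest wavelength (smallest ΔE) outward; the fourth line is the transition from n = n_f + 4 to n_f.
The Pfund series has all transitions ending at n_f = 5.

For C⁵⁺ (Z = 6), the fourth line (δ-line) is the jump from n = 9 to n = 5:
E_9 = -13.6057 × 6² / 9² = -6.046978 eV
E_5 = -13.6057 × 6² / 5² = -19.592208 eV
ΔE = E_9 - E_5 = 13.545230 eV

λ = hc/E = 1239.84 eV·nm / 13.545230 eV
λ = 91.5333 nm

This is the δ-line of the Pfund series in C⁵⁺.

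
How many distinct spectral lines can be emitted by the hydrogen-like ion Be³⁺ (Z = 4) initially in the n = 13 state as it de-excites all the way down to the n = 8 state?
15

The electron can occupy levels n = 8, 9, ..., 13 during de-excitation — that is m = 13 - 8 + 1 = 6 distinct levels.

The number of distinct spectral lines equals the number of ways to choose 2 of these m levels (each pair gives one possible emission transition):

Number of lines = m(m-1)/2 = 6×5/2 = 15

These correspond to all possible transitions between the 6 levels:
13 → 12, 13 → 11, 13 → 10, 13 → 9, 13 → 8, 12 → 11, 12 → 10, 12 → 9...

Each transition produces a photon with a unique energy (and thus wavelength). This count does not depend on Z.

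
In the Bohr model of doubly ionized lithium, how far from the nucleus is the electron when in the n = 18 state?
5.7151 nm (or 57.1511 Å)

The Bohr radius formula is:
r_n = n² a₀ / Z

where a₀ = 0.0529177 nm is the Bohr radius.

For Li²⁺ (Z = 3) at n = 18:
r_18 = 18² × 0.0529177 nm / 3
r_18 = 324 × 0.0529177 nm / 3
r_18 = 17.14533 nm / 3
r_18 = 5.7151 nm

The electron orbits at approximately 5.7151 nm from the nucleus.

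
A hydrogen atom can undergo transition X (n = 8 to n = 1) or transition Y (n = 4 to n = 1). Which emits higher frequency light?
8 → 1

Calculate the energy for each transition:

Transition 8 → 1:
ΔE₁ = |E_1 - E_8| = |-13.6057/1² - (-13.6057/8²)|
ΔE₁ = |-13.6057000000 - (-0.2125890625)| = 13.3931109 eV

Transition 4 → 1:
ΔE₂ = |E_1 - E_4| = |-13.6057/1² - (-13.6057/4²)|
ΔE₂ = |-13.6057000000 - (-0.8503562500)| = 12.7553438 eV

Since 13.3931109 eV > 12.7553438 eV, the transition 8 → 1 emits the more energetic photon.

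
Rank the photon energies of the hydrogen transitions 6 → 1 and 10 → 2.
6 → 1

Calculate the energy for each transition:

Transition 6 → 1:
ΔE₁ = |E_1 - E_6| = |-13.6057/1² - (-13.6057/6²)|
ΔE₁ = |-13.60570000000 - (-0.37793611111)| = 13.22776389 eV

Transition 10 → 2:
ΔE₂ = |E_2 - E_10| = |-13.6057/2² - (-13.6057/10²)|
ΔE₂ = |-3.40142500000 - (-0.13605700000)| = 3.26536800 eV

Since 13.22776389 eV > 3.26536800 eV, the transition 6 → 1 emits the more energetic photon.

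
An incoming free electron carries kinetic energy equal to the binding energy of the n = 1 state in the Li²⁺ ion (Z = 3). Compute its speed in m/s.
6.563e+06 m/s (or 2.19% of c)

The binding energy at n = 1 for Li²⁺ is:
E_1 = -13.6057 × 3²/1² = -122.4513 eV
|E_1| = 122.4513 eV

Convert to Joules:
KE = 122.4513 eV × (1.602177 × 10⁻¹⁹ J/eV) = 1.96189e-17 J

Using KE = ½mv²:
v = √(2·KE/m_e)
v = √(2 × 1.96189e-17 J / 9.10938 × 10⁻³¹ kg)
v = 6.563e+06 m/s

This is approximately 2.19% the speed of light.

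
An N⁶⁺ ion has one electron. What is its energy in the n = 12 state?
-4.63 eV

For hydrogen-like ions, the energy levels scale with Z²:
E_n = -13.6057 Z² / n² eV

For N⁶⁺ (Z = 7) at n = 12:
E_12 = -13.6057 × 7² / 12²
E_12 = -13.6057 × 49 / 144
E_12 = -666.6793 / 144
E_12 = -4.63 eV

The energy is 49 times more negative than hydrogen at the same n due to the stronger nuclear charge.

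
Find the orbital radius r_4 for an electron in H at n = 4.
0.846684 nm (or 8.466835 Å)

The Bohr radius formula is:
r_n = n² a₀ / Z

where a₀ = 0.052917721 nm is the Bohr radius.

For H (Z = 1) at n = 4:
r_4 = 4² × 0.052917721 nm / 1
r_4 = 16 × 0.052917721 nm / 1
r_4 = 0.8466835 nm / 1
r_4 = 0.846684 nm

The electron orbits at approximately 0.846684 nm from the nucleus.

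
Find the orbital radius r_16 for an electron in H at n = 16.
13.5469 nm (or 135.4693 Å)

The Bohr radius formula is:
r_n = n² a₀ / Z

where a₀ = 0.0529177 nm is the Bohr radius.

For H (Z = 1) at n = 16:
r_16 = 16² × 0.0529177 nm / 1
r_16 = 256 × 0.0529177 nm / 1
r_16 = 13.54693 nm / 1
r_16 = 13.5469 nm

The electron orbits at approximately 13.5469 nm from the nucleus.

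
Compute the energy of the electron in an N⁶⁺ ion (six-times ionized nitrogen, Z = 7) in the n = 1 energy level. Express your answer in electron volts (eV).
-666.679 eV

The energy levels of a hydrogen-like atom are given by:
E_n = -13.6057 Z² / n² eV  (with Z = 7 for N⁶⁺)

For n = 1:
E_1 = -13.6057 × 7² / 1²
E_1 = -13.6057 × 49 / 1
E_1 = -666.679 eV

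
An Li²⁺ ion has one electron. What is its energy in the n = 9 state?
-1.51174 eV

For hydrogen-like ions, the energy levels scale with Z²:
E_n = -13.6057 Z² / n² eV

For Li²⁺ (Z = 3) at n = 9:
E_9 = -13.6057 × 3² / 9²
E_9 = -13.6057 × 9 / 81
E_9 = -122.4513 / 81
E_9 = -1.51174 eV

The energy is 9 times more negative than hydrogen at the same n due to the stronger nuclear charge.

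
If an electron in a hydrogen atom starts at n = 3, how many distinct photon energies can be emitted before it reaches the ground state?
3

The electron can occupy levels n = 1, 2, ..., 3 during de-excitation — that is m = 3 - 1 + 1 = 3 distinct levels.

The number of distinct spectral lines equals the number of ways to choose 2 of these m levels (each pair gives one possible emission transition):

Number of lines = m(m-1)/2 = 3×2/2 = 3

These correspond to all possible transitions between the 3 levels:
3 → 2, 3 → 1, 2 → 1

Each transition produces a photon with a unique energy (and thus wavelength). This count does not depend on Z.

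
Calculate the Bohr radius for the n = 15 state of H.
11.9065 nm (or 119.0648 Å)

The Bohr radius formula is:
r_n = n² a₀ / Z

where a₀ = 0.0529177 nm is the Bohr radius.

For H (Z = 1) at n = 15:
r_15 = 15² × 0.0529177 nm / 1
r_15 = 225 × 0.0529177 nm / 1
r_15 = 11.90648 nm / 1
r_15 = 11.9065 nm

The electron orbits at approximately 11.9065 nm from the nucleus.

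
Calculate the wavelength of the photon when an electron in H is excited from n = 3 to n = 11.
886.04261 nm

First, find the transition energy using E_n = -13.6057 / n² eV:
E_3 = -13.6057 / 3² = -1.511744444 eV
E_11 = -13.6057 / 11² = -0.112443802 eV

Photon energy: |ΔE| = |E_11 - E_3| = 1.399300642 eV

Convert to wavelength using E = hc/λ with hc = 1239.84 eV·nm:
λ = hc/E = 1239.84 eV·nm / 1.399300642 eV
λ = 886.04261 nm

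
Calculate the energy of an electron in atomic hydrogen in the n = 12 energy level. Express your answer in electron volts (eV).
-0.0945 eV

The energy levels of a hydrogen-like atom are given by:
E_n = -13.6057 eV / n²

For n = 12:
E_12 = -13.6057 eV / 12²
E_12 = -13.6057 eV / 144
E_12 = -0.0945 eV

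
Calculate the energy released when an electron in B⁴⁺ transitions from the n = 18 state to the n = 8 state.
4.26490 eV

The energy levels are E_n = -13.6057 Z² eV / n².

Energy at n = 18: E_18 = -13.6057 × 5² / 18² = -1.04982253 eV
Energy at n = 8: E_8 = -13.6057 × 5² / 8² = -5.31472656 eV

For emission (electron falling to lower state), the photon energy is:
E_photon = E_18 - E_8 = |-1.04982253 - (-5.31472656)|
E_photon = 4.26490 eV

This energy is carried away by the emitted photon.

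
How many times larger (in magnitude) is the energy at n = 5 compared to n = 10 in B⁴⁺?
4.000000

Using E_n = -13.6057 Z² / n² eV with Z = 5:

E_5 = -13.6057 × 5² / 5² = -340.1425 / 25 = -13.605700000000 eV
E_10 = -13.6057 × 5² / 10² = -340.1425 / 100 = -3.401425000000 eV

The ratio is:
E_5/E_10 = (-13.605700000000) / (-3.401425000000)
E_5/E_10 = (-340.1425/25) / (-340.1425/100)
E_5/E_10 = 100/25
E_5/E_10 = 4.000000
(Note: the Z² factors cancel in the ratio.)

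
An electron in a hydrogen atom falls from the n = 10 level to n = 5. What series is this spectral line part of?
Pfund series

The spectral series in hydrogen are named based on the final (lower) energy level:
- Lyman series: n_final = 1 (ultraviolet)
- Balmer series: n_final = 2 (visible/near-UV)
- Paschen series: n_final = 3 (infrared)
- Brackett series: n_final = 4 (infrared)
- Pfund series: n_final = 5 (far infrared)

Since this transition ends at n = 5, it belongs to the Pfund series.

For reference, this 10 → 5 line has photon energy
ΔE = 13.6057 eV × (1/5² - 1/10²) = 0.40817100000 eV,
corresponding to wavelength λ = hc/ΔE = 1239.84 eV·nm / 0.40817100000 eV = 3037.55044 nm in the far infrared region.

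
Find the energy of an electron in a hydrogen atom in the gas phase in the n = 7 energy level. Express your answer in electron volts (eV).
-0.27767 eV

The energy levels of a hydrogen-like atom are given by:
E_n = -13.6057 eV / n²

For n = 7:
E_7 = -13.6057 eV / 7²
E_7 = -13.6057 eV / 49
E_7 = -0.27767 eV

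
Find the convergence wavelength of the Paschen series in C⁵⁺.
22.78163 nm

The series limit corresponds to the transition from n = ∞ to n = 3.
This is the highest energy (shortest wavelength) transition in the Paschen series.

E_∞ = 0 eV
E_3 = -13.6057 × 6² / 3² = -54.4228000 eV

Energy at series limit:
ΔE = E_∞ - E_3 = 0 - (-54.4228000) = 54.4228000 eV
λ = hc/E = 1239.84 eV·nm / 54.4228000 eV = 22.78163 nm

This energy equals the ionization energy from the n = 3 state of C⁵⁺.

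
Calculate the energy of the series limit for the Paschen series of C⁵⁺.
54.423 eV

The series limit corresponds to the transition from n = ∞ to n = 3.
This is the highest energy (shortest wavelength) transition in the Paschen series.

E_∞ = 0 eV
E_3 = -13.6057 × 6² / 3² = -54.423 eV

Energy at series limit:
ΔE = E_∞ - E_3 = 0 - (-54.423) = 54.423 eV

This energy equals the ionization energy from the n = 3 state of C⁵⁺.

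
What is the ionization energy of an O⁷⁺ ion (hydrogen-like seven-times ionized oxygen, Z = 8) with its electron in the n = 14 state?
4.44268 eV

The ionization energy is the energy needed to remove the electron completely (n → ∞).

For a hydrogen-like ion with Z = 8, E_n = -13.6057 Z² / n² eV.

At n = 14: E_14 = -13.6057 × 8² / 14² = -4.44267755 eV
At n = ∞: E_∞ = 0 eV

Ionization energy = E_∞ - E_14 = 0 - (-4.44267755) = 4.44267755 eV
Ionization energy ≈ 4.44268 eV

This is also called the binding energy of the electron in state n = 14.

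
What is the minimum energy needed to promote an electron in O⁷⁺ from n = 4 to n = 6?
30.2349 eV

The energy levels of a hydrogen-like atom are E_n = -13.6057 Z² eV / n².

Energy at n = 4: E_4 = -13.6057 × 8² / 4² = -54.4228000 eV
Energy at n = 6: E_6 = -13.6057 × 8² / 6² = -24.1879111 eV

The excitation energy is the difference:
ΔE = E_6 - E_4
ΔE = -24.1879111 - (-54.4228000)
ΔE = 30.2349 eV

Since this is positive, energy must be absorbed (photon absorption).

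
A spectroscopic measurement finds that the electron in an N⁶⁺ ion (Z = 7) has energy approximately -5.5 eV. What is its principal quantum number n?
n = 11

The exact energy levels follow E_n = -13.6057 Z² / n² eV with Z = 7.

The measured value (-5.5 eV) is reported to only 2 significant figures, so we must test candidate n values and see which one matches to that precision.

Candidate energies:
  n = 9:  E = -13.6057 × 7² / 9² = -8.23061 eV
  n = 10:  E = -13.6057 × 7² / 10² = -6.66679 eV
  n = 11:  E = -13.6057 × 7² / 11² = -5.50975 eV  ← matches
  n = 12:  E = -13.6057 × 7² / 12² = -4.62972 eV
  n = 13:  E = -13.6057 × 7² / 13² = -3.94485 eV

Checking against the measurement of -5.5 eV (2 sig figs), only n = 11 agrees:
E_11 = -5.50975 eV, which rounds to -5.5 eV ✓

Therefore n = 11.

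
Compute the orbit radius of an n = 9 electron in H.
4.286335 nm (or 42.863354 Å)

The Bohr radius formula is:
r_n = n² a₀ / Z

where a₀ = 0.052917721 nm is the Bohr radius.

For H (Z = 1) at n = 9:
r_9 = 9² × 0.052917721 nm / 1
r_9 = 81 × 0.052917721 nm / 1
r_9 = 4.2863354 nm / 1
r_9 = 4.286335 nm

The electron orbits at approximately 4.286335 nm from the nucleus.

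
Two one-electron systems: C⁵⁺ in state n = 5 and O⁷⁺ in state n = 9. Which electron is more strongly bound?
C⁵⁺ at n = 5 (E = -19.592 eV)

Using E_n = -13.6057 Z² / n² eV:

C⁵⁺ (Z = 6) at n = 5:
E = -13.6057 × 6² / 5² = -13.6057 × 36 / 25 = -19.592208 eV

O⁷⁺ (Z = 8) at n = 9:
E = -13.6057 × 8² / 9² = -13.6057 × 64 / 81 = -10.750183 eV

Since -19.592208 eV < -10.750183 eV,
C⁵⁺ at n = 5 is more tightly bound (requires more energy to ionize).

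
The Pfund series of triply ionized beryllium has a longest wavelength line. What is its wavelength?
465.9879 nm

The longest wavelength corresponds to the smallest energy transition in the series.
The Pfund series has all transitions ending at n_f = 5.

For Be³⁺ (Z = 4), the first line (α-line) is the jump from n = 6 to n = 5:
E_6 = -13.6057 × 4² / 6² = -6.04697778 eV
E_5 = -13.6057 × 4² / 5² = -8.70764800 eV
ΔE = E_6 - E_5 = 2.66067022 eV

λ = hc/E = 1239.84 eV·nm / 2.66067022 eV
λ = 465.9879 nm

This is the α-line of the Pfund series in Be³⁺.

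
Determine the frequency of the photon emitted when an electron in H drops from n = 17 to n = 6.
8.00010e+13 Hz

First, find the transition energy:
E_17 = -13.6057 / 17² = -0.047078547 eV
E_6 = -13.6057 / 6² = -0.377936111 eV
|ΔE| = |E_6 - E_17| = 0.330857564 eV

Convert to Joules: E = 0.330857564 eV × (1.602177 × 10⁻¹⁹ J/eV) = 5.3009238e-20 J

Using E = hf:
f = E/h = 5.3009238e-20 J / (6.62607 × 10⁻³⁴ J·s)
f = 8.00010e+13 Hz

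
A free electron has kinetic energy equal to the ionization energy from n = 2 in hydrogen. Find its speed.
1.09385e+06 m/s (or 0.3649% of c)

The binding energy at n = 2 for hydrogen is:
E_2 = -13.6057/2² = -3.40142500 eV
|E_2| = 3.40142500 eV

Convert to Joules:
KE = 3.40142500 eV × (1.602177 × 10⁻¹⁹ J/eV) = 5.4496849e-19 J

Using KE = ½mv²:
v = √(2·KE/m_e)
v = √(2 × 5.4496849e-19 J / 9.10938 × 10⁻³¹ kg)
v = 1.09385e+06 m/s

This is approximately 0.3649% the speed of light.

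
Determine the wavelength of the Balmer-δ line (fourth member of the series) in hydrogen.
410.06931 nm

The lines of a series are numbered from the longest wavelength (smallest ΔE) outward; the fourth line is the transition from n = n_f + 4 to n_f.
The Balmer series has all transitions ending at n_f = 2.

For H, the fourth line (δ-line) is the jump from n = 6 to n = 2:
E_6 = -13.6057 / 6² = -0.377936111 eV
E_2 = -13.6057 / 2² = -3.401425000 eV
ΔE = E_6 - E_2 = 3.023488889 eV

λ = hc/E = 1239.84 eV·nm / 3.023488889 eV
λ = 410.06931 nm

This is the δ-line of the Balmer series in H.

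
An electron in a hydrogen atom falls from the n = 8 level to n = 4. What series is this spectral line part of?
Brackett series

The spectral series in hydrogen are named based on the final (lower) energy level:
- Lyman series: n_final = 1 (ultraviolet)
- Balmer series: n_final = 2 (visible/near-UV)
- Paschen series: n_final = 3 (infrared)
- Brackett series: n_final = 4 (infrared)
- Pfund series: n_final = 5 (far infrared)

Since this transition ends at n = 4, it belongs to the Brackett series.

For reference, this 8 → 4 line has photon energy
ΔE = 13.6057 eV × (1/4² - 1/8²) = 0.63776718750 eV,
corresponding to wavelength λ = hc/ΔE = 1239.84 eV·nm / 0.63776718750 eV = 1944.03228 nm in the infrared region.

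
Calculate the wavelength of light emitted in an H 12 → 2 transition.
374.92 nm

First, find the transition energy using E_n = -13.6057 / n² eV:
E_12 = -13.6057 / 12² = -0.094484 eV
E_2 = -13.6057 / 2² = -3.401425 eV

Photon energy: |ΔE| = |E_2 - E_12| = 3.306941 eV

Convert to wavelength using E = hc/λ with hc = 1239.84 eV·nm:
λ = hc/E = 1239.84 eV·nm / 3.306941 eV
λ = 374.92 nm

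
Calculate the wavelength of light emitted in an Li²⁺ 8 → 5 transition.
415.391513 nm

First, find the transition energy using E_n = -13.6057 Z² / n² eV:
E_8 = -13.6057 × 3² / 8² = -1.9133015625 eV
E_5 = -13.6057 × 3² / 5² = -4.8980520000 eV

Photon energy: |ΔE| = |E_5 - E_8| = 2.9847504375 eV

Convert to wavelength using E = hc/λ with hc = 1239.84 eV·nm:
λ = hc/E = 1239.84 eV·nm / 2.9847504375 eV
λ = 415.391513 nm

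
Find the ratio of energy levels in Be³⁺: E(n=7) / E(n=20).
8.1633

Using E_n = -13.6057 Z² / n² eV with Z = 4:

E_7 = -13.6057 × 4² / 7² = -217.6912 / 49 = -4.4426775510 eV
E_20 = -13.6057 × 4² / 20² = -217.6912 / 400 = -0.5442280000 eV

The ratio is:
E_7/E_20 = (-4.4426775510) / (-0.5442280000)
E_7/E_20 = (-217.6912/49) / (-217.6912/400)
E_7/E_20 = 400/49
E_7/E_20 = 8.1633
(Note: the Z² factors cancel in the ratio.)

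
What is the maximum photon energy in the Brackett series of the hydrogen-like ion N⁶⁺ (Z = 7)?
41.66746 eV

The series limit corresponds to the transition from n = ∞ to n = 4.
This is the highest energy (shortest wavelength) transition in the Brackett series.

E_∞ = 0 eV
E_4 = -13.6057 × 7² / 4² = -41.66746 eV

Energy at series limit:
ΔE = E_∞ - E_4 = 0 - (-41.66746) = 41.66746 eV

This energy equals the ionization energy from the n = 4 state of N⁶⁺.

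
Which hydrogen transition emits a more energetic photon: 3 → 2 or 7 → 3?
3 → 2

Calculate the energy for each transition:

Transition 3 → 2:
ΔE₁ = |E_2 - E_3| = |-13.6057/2² - (-13.6057/3²)|
ΔE₁ = |-3.401425000000 - (-1.511744444444)| = 1.889680556 eV

Transition 7 → 3:
ΔE₂ = |E_3 - E_7| = |-13.6057/3² - (-13.6057/7²)|
ΔE₂ = |-1.511744444444 - (-0.277667346939)| = 1.234077098 eV

Since 1.889680556 eV > 1.234077098 eV, the transition 3 → 2 emits the more energetic photon.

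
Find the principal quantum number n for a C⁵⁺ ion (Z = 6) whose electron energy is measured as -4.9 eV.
n = 10

The exact energy levels follow E_n = -13.6057 Z² / n² eV with Z = 6.

The measured value (-4.9 eV) is reported to only 2 significant figures, so we must test candidate n values and see which one matches to that precision.

Candidate energies:
  n = 8:  E = -13.6057 × 6² / 8² = -7.653206 eV
  n = 9:  E = -13.6057 × 6² / 9² = -6.046978 eV
  n = 10:  E = -13.6057 × 6² / 10² = -4.898052 eV  ← matches
  n = 11:  E = -13.6057 × 6² / 11² = -4.047977 eV
  n = 12:  E = -13.6057 × 6² / 12² = -3.401425 eV

Checking against the measurement of -4.9 eV (2 sig figs), only n = 10 agrees:
E_10 = -4.898052 eV, which rounds to -4.9 eV ✓

Therefore n = 10.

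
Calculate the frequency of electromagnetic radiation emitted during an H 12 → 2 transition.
7.996e+14 Hz

First, find the transition energy:
E_12 = -13.6057 / 12² = -0.094484 eV
E_2 = -13.6057 / 2² = -3.401425 eV
|ΔE| = |E_2 - E_12| = 3.306941 eV

Convert to Joules: E = 3.306941 eV × (1.602177 × 10⁻¹⁹ J/eV) = 5.29830e-19 J

Using E = hf:
f = E/h = 5.29830e-19 J / (6.62607 × 10⁻³⁴ J·s)
f = 7.996e+14 Hz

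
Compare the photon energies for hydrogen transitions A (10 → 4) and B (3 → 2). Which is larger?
3 → 2

Calculate the energy for each transition:

Transition 10 → 4:
ΔE₁ = |E_4 - E_10| = |-13.6057/4² - (-13.6057/10²)|
ΔE₁ = |-0.85035625000 - (-0.13605700000)| = 0.71429925 eV

Transition 3 → 2:
ΔE₂ = |E_2 - E_3| = |-13.6057/2² - (-13.6057/3²)|
ΔE₂ = |-3.40142500000 - (-1.51174444444)| = 1.88968056 eV

Since 1.88968056 eV > 0.71429925 eV, the transition 3 → 2 emits the more energetic photon.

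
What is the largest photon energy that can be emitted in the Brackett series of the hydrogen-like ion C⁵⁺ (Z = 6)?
30.61 eV

The series limit corresponds to the transition from n = ∞ to n = 4.
This is the highest energy (shortest wavelength) transition in the Brackett series.

E_∞ = 0 eV
E_4 = -13.6057 × 6² / 4² = -30.61 eV

Energy at series limit:
ΔE = E_∞ - E_4 = 0 - (-30.61) = 30.61 eV

This energy equals the ionization energy from the n = 4 state of C⁵⁺.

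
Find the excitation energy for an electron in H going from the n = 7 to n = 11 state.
0.16522 eV

The energy levels of a hydrogen-like atom are E_n = -13.6057 eV / n².

Energy at n = 7: E_7 = -13.6057 / 7² = -0.27766735 eV
Energy at n = 11: E_11 = -13.6057 / 11² = -0.11244380 eV

The excitation energy is the difference:
ΔE = E_11 - E_7
ΔE = -0.11244380 - (-0.27766735)
ΔE = 0.16522 eV

Since this is positive, energy must be absorbed (photon absorption).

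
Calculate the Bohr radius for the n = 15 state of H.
11.9065 nm (or 119.0648 Å)

The Bohr radius formula is:
r_n = n² a₀ / Z

where a₀ = 0.0529177 nm is the Bohr radius.

For H (Z = 1) at n = 15:
r_15 = 15² × 0.0529177 nm / 1
r_15 = 225 × 0.0529177 nm / 1
r_15 = 11.90648 nm / 1
r_15 = 11.9065 nm

The electron orbits at approximately 11.9065 nm from the nucleus.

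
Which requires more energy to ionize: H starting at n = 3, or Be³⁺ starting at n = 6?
Be³⁺ at n = 6 (E = -6.046978 eV)

Using E_n = -13.6057 Z² / n² eV:

H (Z = 1) at n = 3:
E = -13.6057 × 1² / 3² = -13.6057 × 1 / 9 = -1.511744444 eV

Be³⁺ (Z = 4) at n = 6:
E = -13.6057 × 4² / 6² = -13.6057 × 16 / 36 = -6.046977778 eV

Since -6.046977778 eV < -1.511744444 eV,
Be³⁺ at n = 6 is more tightly bound (requires more energy to ionize).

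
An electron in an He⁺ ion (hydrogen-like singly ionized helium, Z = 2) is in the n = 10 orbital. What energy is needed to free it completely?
0.54 eV

The ionization energy is the energy needed to remove the electron completely (n → ∞).

For a hydrogen-like ion with Z = 2, E_n = -13.6057 Z² / n² eV.

At n = 10: E_10 = -13.6057 × 2² / 10² = -0.54423 eV
At n = ∞: E_∞ = 0 eV

Ionization energy = E_∞ - E_10 = 0 - (-0.54423) = 0.54423 eV
Ionization energy ≈ 0.54 eV

This is also called the binding energy of the electron in state n = 10.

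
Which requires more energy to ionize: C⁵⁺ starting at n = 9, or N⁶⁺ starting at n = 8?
N⁶⁺ at n = 8 (E = -10.417 eV)

Using E_n = -13.6057 Z² / n² eV:

C⁵⁺ (Z = 6) at n = 9:
E = -13.6057 × 6² / 9² = -13.6057 × 36 / 81 = -6.046978 eV

N⁶⁺ (Z = 7) at n = 8:
E = -13.6057 × 7² / 8² = -13.6057 × 49 / 64 = -10.416864 eV

Since -10.416864 eV < -6.046978 eV,
N⁶⁺ at n = 8 is more tightly bound (requires more energy to ionize).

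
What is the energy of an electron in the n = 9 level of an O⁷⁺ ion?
-10.750 eV

For hydrogen-like ions, the energy levels scale with Z²:
E_n = -13.6057 Z² / n² eV

For O⁷⁺ (Z = 8) at n = 9:
E_9 = -13.6057 × 8² / 9²
E_9 = -13.6057 × 64 / 81
E_9 = -870.7648 / 81
E_9 = -10.750 eV

The energy is 64 times more negative than hydrogen at the same n due to the stronger nuclear charge.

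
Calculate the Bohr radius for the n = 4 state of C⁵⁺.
0.1411 nm (or 1.4111 Å)

The Bohr radius formula is:
r_n = n² a₀ / Z

where a₀ = 0.0529177 nm is the Bohr radius.

For C⁵⁺ (Z = 6) at n = 4:
r_4 = 4² × 0.0529177 nm / 6
r_4 = 16 × 0.0529177 nm / 6
r_4 = 0.84668 nm / 6
r_4 = 0.1411 nm

The electron orbits at approximately 0.1411 nm from the nucleus.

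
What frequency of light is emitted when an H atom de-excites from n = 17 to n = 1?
3.278e+15 Hz

First, find the transition energy:
E_17 = -13.6057 / 17² = -0.04708 eV
E_1 = -13.6057 / 1² = -13.60570 eV
|ΔE| = |E_1 - E_17| = 13.55862 eV

Convert to Joules: E = 13.55862 eV × (1.602177 × 10⁻¹⁹ J/eV) = 2.17233e-18 J

Using E = hf:
f = E/h = 2.17233e-18 J / (6.62607 × 10⁻³⁴ J·s)
f = 3.278e+15 Hz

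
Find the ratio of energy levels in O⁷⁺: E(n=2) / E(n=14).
49.000

Using E_n = -13.6057 Z² / n² eV with Z = 8:

E_2 = -13.6057 × 8² / 2² = -870.7648 / 4 = -217.691200000 eV
E_14 = -13.6057 × 8² / 14² = -870.7648 / 196 = -4.442677551 eV

The ratio is:
E_2/E_14 = (-217.691200000) / (-4.442677551)
E_2/E_14 = (-870.7648/4) / (-870.7648/196)
E_2/E_14 = 196/4
E_2/E_14 = 49.000
(Note: the Z² factors cancel in the ratio.)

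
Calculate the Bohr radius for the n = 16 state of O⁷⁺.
1.693367 nm (or 16.933671 Å)

The Bohr radius formula is:
r_n = n² a₀ / Z

where a₀ = 0.052917721 nm is the Bohr radius.

For O⁷⁺ (Z = 8) at n = 16:
r_16 = 16² × 0.052917721 nm / 8
r_16 = 256 × 0.052917721 nm / 8
r_16 = 13.5469366 nm / 8
r_16 = 1.693367 nm

The electron orbits at approximately 1.693367 nm from the nucleus.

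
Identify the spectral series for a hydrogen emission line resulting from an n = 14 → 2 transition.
Balmer series

The spectral series in hydrogen are named based on the final (lower) energy level:
- Lyman series: n_final = 1 (ultraviolet)
- Balmer series: n_final = 2 (visible/near-UV)
- Paschen series: n_final = 3 (infrared)
- Brackett series: n_final = 4 (infrared)
- Pfund series: n_final = 5 (far infrared)

Since this transition ends at n = 2, it belongs to the Balmer series.

For reference, this 14 → 2 line has photon energy
ΔE = 13.6057 eV × (1/2² - 1/14²) = 3.3320082 eV,
corresponding to wavelength λ = hc/ΔE = 1239.84 eV·nm / 3.3320082 eV = 372.100 nm in the visible/near-UV region.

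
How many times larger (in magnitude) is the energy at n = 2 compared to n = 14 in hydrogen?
49.0000

Using E_n = -13.6057 Z² / n² eV with Z = 1:

E_2 = -13.6057 / 2² = -13.6057 / 4 = -3.4014250000 eV
E_14 = -13.6057 / 14² = -13.6057 / 196 = -0.0694168367 eV

The ratio is:
E_2/E_14 = (-3.4014250000) / (-0.0694168367)
E_2/E_14 = (-13.6057/4) / (-13.6057/196)
E_2/E_14 = 196/4
E_2/E_14 = 49.0000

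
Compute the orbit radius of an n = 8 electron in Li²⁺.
1.1289 nm (or 11.2891 Å)

The Bohr radius formula is:
r_n = n² a₀ / Z

where a₀ = 0.0529177 nm is the Bohr radius.

For Li²⁺ (Z = 3) at n = 8:
r_8 = 8² × 0.0529177 nm / 3
r_8 = 64 × 0.0529177 nm / 3
r_8 = 3.38673 nm / 3
r_8 = 1.1289 nm

The electron orbits at approximately 1.1289 nm from the nucleus.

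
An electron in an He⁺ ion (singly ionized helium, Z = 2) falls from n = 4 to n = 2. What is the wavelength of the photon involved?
121.5020 nm

First, find the transition energy using E_n = -13.6057 Z² / n² eV:
E_4 = -13.6057 × 2² / 4² = -3.4014250 eV
E_2 = -13.6057 × 2² / 2² = -13.6057000 eV

Photon energy: |ΔE| = |E_2 - E_4| = 10.2042750 eV

Convert to wavelength using E = hc/λ with hc = 1239.84 eV·nm:
λ = hc/E = 1239.84 eV·nm / 10.2042750 eV
λ = 121.5020 nm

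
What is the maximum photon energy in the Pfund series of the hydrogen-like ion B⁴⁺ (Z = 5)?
13.61 eV

The series limit corresponds to the transition from n = ∞ to n = 5.
This is the highest energy (shortest wavelength) transition in the Pfund series.

E_∞ = 0 eV
E_5 = -13.6057 × 5² / 5² = -13.61 eV

Energy at series limit:
ΔE = E_∞ - E_5 = 0 - (-13.61) = 13.61 eV

This energy equals the ionization energy from the n = 5 state of B⁴⁺.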